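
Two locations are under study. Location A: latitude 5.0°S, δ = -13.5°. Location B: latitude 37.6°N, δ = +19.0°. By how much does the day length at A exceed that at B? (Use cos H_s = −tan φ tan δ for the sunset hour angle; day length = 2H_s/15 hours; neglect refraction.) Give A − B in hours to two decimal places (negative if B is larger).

-1.89 h

A: H_s = arccos(−tan -5.0° · tan -13.5°) = 91.20°, so 2H_s/15 = 12.1600 h.
B: H_s = arccos(−tan 37.6° · tan 19.0°) = 105.38°, so 2H_s/15 = 14.0507 h.
A − B = 12.1600 − 14.0507 = -1.8907 h.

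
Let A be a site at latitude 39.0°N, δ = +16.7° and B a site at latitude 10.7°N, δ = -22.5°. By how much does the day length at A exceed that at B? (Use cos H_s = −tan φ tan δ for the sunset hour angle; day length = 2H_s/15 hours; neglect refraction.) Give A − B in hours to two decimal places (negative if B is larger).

A: H_s = arccos(−tan 39.0° · tan 16.7°) = 104.06°, so 2H_s/15 = 13.8747 h.
B: H_s = arccos(−tan 10.7° · tan -22.5°) = 85.51°, so 2H_s/15 = 11.4013 h.
A − B = 13.8747 − 11.4013 = 2.4734 h.

+2.47 h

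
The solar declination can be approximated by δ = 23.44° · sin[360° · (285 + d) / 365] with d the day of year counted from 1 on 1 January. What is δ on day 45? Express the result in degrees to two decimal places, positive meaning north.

-13.28°

360 × (285 + 45) / 365 = 325.479°; sin(325.479°) = -0.5667.
δ = 23.44 × -0.5667 = -13.283° ≈ -13.28°.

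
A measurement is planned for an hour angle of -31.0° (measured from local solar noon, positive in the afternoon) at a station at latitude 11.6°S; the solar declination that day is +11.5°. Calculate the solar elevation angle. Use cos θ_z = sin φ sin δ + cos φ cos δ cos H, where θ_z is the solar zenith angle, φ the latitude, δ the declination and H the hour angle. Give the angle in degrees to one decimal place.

51.5°

cos θ_z = sin φ sin δ + cos φ cos δ cos H = (-0.2011)(0.1994) + (0.9796)(0.9799)(0.8572) = 0.7827.
θ_z = arccos(0.7827) = 38.49°, so the elevation is 90° − 38.49° = 51.51°.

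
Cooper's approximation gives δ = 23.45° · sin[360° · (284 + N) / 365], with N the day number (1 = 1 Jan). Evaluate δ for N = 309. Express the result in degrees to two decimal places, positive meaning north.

360 × (284 + 309) / 365 = 584.877°; sin(584.877°) = -0.7056.
δ = 23.45 × -0.7056 = -16.546° ≈ -16.55°.

-16.55°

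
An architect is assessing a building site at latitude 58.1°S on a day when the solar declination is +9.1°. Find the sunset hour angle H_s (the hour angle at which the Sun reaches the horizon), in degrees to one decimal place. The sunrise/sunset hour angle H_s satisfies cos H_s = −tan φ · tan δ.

cos H_s = −tan(-58.1°) · tan(9.1°) = 0.2573, so H_s = arccos(0.2573) = 75.09°.

75.1°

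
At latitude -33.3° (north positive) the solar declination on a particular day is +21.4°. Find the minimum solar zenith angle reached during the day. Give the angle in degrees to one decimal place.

At local solar noon the hour angle is zero, so the zenith angle is |φ − δ| = |-33.3° − (21.4°)| = 54.7°.

54.7°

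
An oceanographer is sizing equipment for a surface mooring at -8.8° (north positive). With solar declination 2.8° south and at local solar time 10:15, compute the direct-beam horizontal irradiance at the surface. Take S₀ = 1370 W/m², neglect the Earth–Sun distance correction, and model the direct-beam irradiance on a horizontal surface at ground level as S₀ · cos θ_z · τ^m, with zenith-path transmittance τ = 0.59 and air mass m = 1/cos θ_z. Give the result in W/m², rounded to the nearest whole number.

677 W/m²

Hour angle H = 15° × (10.25 − 12) = -26.25°.
With φ = -8.8°, δ = -2.8°, H = -26.25°: sin φ sin δ = 0.0075, cos φ cos δ cos H = 0.8853, so cos θ_z = 0.8928.
Air mass m = 1/cos θ_z = 1/0.8928 = 1.120; τ^m = 0.59^1.120 = 0.5538.
Surface direct beam = 1370 × 0.8928 × 0.5538 = 677.37 W/m².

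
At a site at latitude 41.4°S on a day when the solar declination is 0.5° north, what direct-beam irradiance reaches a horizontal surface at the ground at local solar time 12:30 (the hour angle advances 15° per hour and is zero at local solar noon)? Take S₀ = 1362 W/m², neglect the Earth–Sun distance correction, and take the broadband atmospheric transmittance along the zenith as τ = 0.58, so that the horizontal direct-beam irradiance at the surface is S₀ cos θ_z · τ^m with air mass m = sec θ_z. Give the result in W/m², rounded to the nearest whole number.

Hour angle H = 15° × (12.5 − 12) = 7.50°.
cos θ_z = sin(-41.4°) sin(0.5°) + cos(-41.4°) cos(0.5°) cos(7.50°) = -0.0058 + 0.7437 = 0.7379.
Air mass m = 1/cos θ_z = 1/0.7379 = 1.355; τ^m = 0.58^1.355 = 0.4780.
Surface direct beam = 1362 × 0.7379 × 0.4780 = 480.40 W/m².

480 W/m²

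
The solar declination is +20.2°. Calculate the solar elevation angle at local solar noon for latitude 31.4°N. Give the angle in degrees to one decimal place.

78.8°

At local solar noon the hour angle is zero, so the elevation is 90° − |φ − δ| = 90° − |31.4° − (20.2°)| = 90° − 11.2° = 78.8°.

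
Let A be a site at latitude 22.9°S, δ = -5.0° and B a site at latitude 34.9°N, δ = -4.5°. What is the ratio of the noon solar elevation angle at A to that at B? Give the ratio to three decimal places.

1.425

A: 90° − |-22.9 − (-5.0)| = 72.10°.
B: 90° − |34.9 − (-4.5)| = 50.60°.
Ratio A/B = 72.1000 / 50.6000 = 1.4249.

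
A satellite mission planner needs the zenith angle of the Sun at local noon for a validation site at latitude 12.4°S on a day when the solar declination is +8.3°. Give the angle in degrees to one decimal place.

20.7°

At local solar noon the hour angle is zero, so the zenith angle is |φ − δ| = |-12.4° − (8.3°)| = 20.7°.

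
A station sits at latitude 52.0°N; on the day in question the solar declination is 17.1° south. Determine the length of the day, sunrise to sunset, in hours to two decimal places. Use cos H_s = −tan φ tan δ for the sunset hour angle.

cos H_s = −tan(52.0°) · tan(-17.1°) = 0.3938, so H_s = arccos(0.3938) = 66.81°.
Day length = 2 H_s / 15° h⁻¹ = 133.62° / 15 = 8.908 h.

8.91 hours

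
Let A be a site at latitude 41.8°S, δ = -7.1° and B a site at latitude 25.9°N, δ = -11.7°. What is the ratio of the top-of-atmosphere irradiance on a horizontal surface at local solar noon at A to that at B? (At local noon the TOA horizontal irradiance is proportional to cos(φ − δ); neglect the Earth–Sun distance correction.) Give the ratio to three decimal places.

1.038

A: cos θ_z = cos(-41.8° − (-7.1°)) = 0.8221.
B: cos θ_z = cos(25.9° − (-11.7°)) = 0.7923.
Ratio A/B = 0.8221 / 0.7923 = 1.0376.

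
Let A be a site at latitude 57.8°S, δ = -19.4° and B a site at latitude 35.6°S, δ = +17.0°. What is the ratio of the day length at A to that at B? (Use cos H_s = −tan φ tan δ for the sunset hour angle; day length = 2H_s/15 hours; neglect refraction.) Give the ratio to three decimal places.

A: H_s = arccos(−tan -57.8° · tan -19.4°) = 124.00°, so 2H_s/15 = 16.5333 h.
B: H_s = arccos(−tan -35.6° · tan 17.0°) = 77.36°, so 2H_s/15 = 10.3147 h.
Ratio A/B = 16.5333 / 10.3147 = 1.6029.

1.603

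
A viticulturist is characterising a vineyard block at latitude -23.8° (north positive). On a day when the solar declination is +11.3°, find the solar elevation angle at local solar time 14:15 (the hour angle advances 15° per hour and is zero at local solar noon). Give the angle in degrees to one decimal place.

41.8°

Hour angle H = 15° × (14.25 − 12) = 33.75°.
With φ = -23.8°, δ = 11.3°, H = 33.75°: sin φ sin δ = -0.0791, cos φ cos δ cos H = 0.7460, so cos θ_z = 0.6669.
θ_z = arccos(0.6669) = 48.17°, so the elevation is 90° − 48.17° = 41.83°.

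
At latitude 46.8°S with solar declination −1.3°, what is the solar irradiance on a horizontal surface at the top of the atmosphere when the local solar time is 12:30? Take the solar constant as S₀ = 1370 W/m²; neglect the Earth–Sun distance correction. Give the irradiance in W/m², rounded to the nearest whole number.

952 W/m²

Hour angle H = 15° × (12.5 − 12) = 7.50°.
cos θ_z = sin(-46.8°) sin(-1.3°) + cos(-46.8°) cos(-1.3°) cos(7.50°) = 0.0165 + 0.6785 = 0.6950.
Top-of-atmosphere irradiance = S₀ cos θ_z = 1370 × 0.6950 = 952.15 W/m².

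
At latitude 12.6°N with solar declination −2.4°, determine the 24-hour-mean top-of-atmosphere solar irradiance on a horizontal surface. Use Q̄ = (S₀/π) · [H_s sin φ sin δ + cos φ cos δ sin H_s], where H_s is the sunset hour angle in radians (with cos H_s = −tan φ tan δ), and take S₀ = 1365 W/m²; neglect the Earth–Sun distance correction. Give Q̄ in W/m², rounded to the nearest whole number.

417 W/m²

−tan φ tan δ = −(0.2235)(-0.0419) = 0.0094; H_s = arccos(0.0094) = 89.46°. In radians, H_s = 1.5614.
H_s sin φ sin δ = 1.5614 × 0.2181 × -0.0419 = -0.0143.
cos φ cos δ sin H_s = 0.9759 × 0.9991 × 1.0000 = 0.9750.
Q̄ = (1365/π) × (-0.0143 + 0.9750) = 434.49 × 0.9607 = 417.41 W/m².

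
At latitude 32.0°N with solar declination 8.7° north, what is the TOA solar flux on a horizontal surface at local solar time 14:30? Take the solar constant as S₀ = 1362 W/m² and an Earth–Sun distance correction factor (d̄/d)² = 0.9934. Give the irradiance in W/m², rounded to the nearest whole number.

Hour angle H = 15° × (14.5 − 12) = 37.50°.
cos θ_z = sin(32.0°) sin(8.7°) + cos(32.0°) cos(8.7°) cos(37.50°) = 0.0802 + 0.6651 = 0.7453.
Top-of-atmosphere irradiance = S₀ (d̄/d)² cos θ_z = 1362 × 0.9934 × 0.7453 = 1008.40 W/m².

1008 W/m²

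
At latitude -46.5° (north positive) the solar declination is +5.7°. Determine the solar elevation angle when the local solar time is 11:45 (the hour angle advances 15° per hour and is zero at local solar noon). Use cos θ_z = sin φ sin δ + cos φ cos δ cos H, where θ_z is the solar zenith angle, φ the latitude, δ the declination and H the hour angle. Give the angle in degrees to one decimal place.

Hour angle H = 15° × (11.75 − 12) = -3.75°.
With φ = -46.5°, δ = 5.7°, H = -3.75°: sin φ sin δ = -0.0720, cos φ cos δ cos H = 0.6835, so cos θ_z = 0.6115.
θ_z = arccos(0.6115) = 52.30°, so the elevation is 90° − 52.30° = 37.70°.

37.7°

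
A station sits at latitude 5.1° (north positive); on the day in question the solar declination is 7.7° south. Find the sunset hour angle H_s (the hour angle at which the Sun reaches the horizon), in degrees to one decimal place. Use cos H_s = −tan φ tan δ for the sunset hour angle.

89.3°

The sunset hour angle satisfies cos H_s = −tan φ tan δ = 0.0121, giving H_s = 89.31°.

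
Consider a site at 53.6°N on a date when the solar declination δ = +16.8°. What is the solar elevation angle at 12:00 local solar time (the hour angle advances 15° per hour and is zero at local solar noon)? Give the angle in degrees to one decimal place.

53.2°

Hour angle H = 15° × (12 − 12) = 0.00°.
With φ = 53.6°, δ = 16.8°, H = 0.00°: sin φ sin δ = 0.2326, cos φ cos δ cos H = 0.5681, so cos θ_z = 0.8007.
θ_z = arccos(0.8007) = 36.80°, so the elevation is 90° − 36.80° = 53.20°.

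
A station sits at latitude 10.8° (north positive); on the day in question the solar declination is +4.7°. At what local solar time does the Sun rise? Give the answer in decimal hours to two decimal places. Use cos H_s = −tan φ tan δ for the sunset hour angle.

5.94 h

The sunset hour angle satisfies cos H_s = −tan φ tan δ = -0.0157, giving H_s = 90.90°.
Sunrise is at 12 − H_s/15 = 12 − 6.060 = 5.940 h local solar time.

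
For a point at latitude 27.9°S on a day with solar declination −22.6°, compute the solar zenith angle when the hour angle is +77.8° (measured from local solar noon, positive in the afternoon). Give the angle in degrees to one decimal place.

cos θ_z = sin φ sin δ + cos φ cos δ cos H = (-0.4679)(-0.3843) + (0.8838)(0.9232)(0.2113) = 0.3522.
θ_z = arccos(0.3522) = 69.38°.

69.4°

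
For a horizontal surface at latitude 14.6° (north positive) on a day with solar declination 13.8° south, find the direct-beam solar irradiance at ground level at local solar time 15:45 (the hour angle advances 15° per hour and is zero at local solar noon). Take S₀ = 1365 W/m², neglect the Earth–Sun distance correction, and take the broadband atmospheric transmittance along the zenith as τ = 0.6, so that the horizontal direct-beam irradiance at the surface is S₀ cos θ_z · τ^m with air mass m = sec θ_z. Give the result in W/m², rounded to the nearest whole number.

209 W/m²

Hour angle H = 15° × (15.75 − 12) = 56.25°.
cos θ_z = sin φ sin δ + cos φ cos δ cos H = (0.2521)(-0.2385) + (0.9677)(0.9711)(0.5556) = 0.4620.
Air mass m = 1/cos θ_z = 1/0.4620 = 2.165; τ^m = 0.6^2.165 = 0.3309.
Surface direct beam = 1365 × 0.4620 × 0.3309 = 208.68 W/m².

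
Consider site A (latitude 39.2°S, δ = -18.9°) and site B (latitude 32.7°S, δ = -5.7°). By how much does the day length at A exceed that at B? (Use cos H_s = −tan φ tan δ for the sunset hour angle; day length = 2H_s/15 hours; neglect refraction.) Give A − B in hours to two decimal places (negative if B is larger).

A: H_s = arccos(−tan -39.2° · tan -18.9°) = 106.21°, so 2H_s/15 = 14.1613 h.
B: H_s = arccos(−tan -32.7° · tan -5.7°) = 93.67°, so 2H_s/15 = 12.4893 h.
A − B = 14.1613 − 12.4893 = 1.6720 h.

+1.67 h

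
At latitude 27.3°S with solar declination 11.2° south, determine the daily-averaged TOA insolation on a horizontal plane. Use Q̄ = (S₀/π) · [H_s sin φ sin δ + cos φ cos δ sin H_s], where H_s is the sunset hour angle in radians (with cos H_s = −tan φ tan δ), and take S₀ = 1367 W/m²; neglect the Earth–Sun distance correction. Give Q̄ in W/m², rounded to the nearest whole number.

The sunset hour angle satisfies cos H_s = −tan φ tan δ = -0.1022, giving H_s = 95.87°. In radians, H_s = 1.6732.
H_s sin φ sin δ = 1.6732 × -0.4586 × -0.1942 = 0.1490.
cos φ cos δ sin H_s = 0.8886 × 0.9810 × 0.9948 = 0.8672.
Q̄ = (1367/π) × (0.1490 + 0.8672) = 435.13 × 1.0162 = 442.18 W/m².

442 W/m²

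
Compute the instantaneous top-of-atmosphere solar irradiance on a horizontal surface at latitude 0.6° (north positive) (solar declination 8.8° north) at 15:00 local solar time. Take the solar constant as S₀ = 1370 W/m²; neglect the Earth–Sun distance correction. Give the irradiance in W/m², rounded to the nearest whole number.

959 W/m²

Hour angle H = 15° × (15 − 12) = 45.00°.
With φ = 0.6°, δ = 8.8°, H = 45.00°: sin φ sin δ = 0.0016, cos φ cos δ cos H = 0.6987, so cos θ_z = 0.7003.
Top-of-atmosphere irradiance = S₀ cos θ_z = 1370 × 0.7003 = 959.41 W/m².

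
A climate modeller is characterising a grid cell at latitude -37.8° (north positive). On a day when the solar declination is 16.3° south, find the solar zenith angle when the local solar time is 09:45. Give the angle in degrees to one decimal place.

Hour angle H = 15° × (9.75 − 12) = -33.75°.
With φ = -37.8°, δ = -16.3°, H = -33.75°: sin φ sin δ = 0.1720, cos φ cos δ cos H = 0.6306, so cos θ_z = 0.8026.
θ_z = arccos(0.8026) = 36.62°.

36.6°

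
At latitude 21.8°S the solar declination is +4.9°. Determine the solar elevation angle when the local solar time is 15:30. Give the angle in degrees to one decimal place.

Hour angle H = 15° × (15.5 − 12) = 52.50°.
With φ = -21.8°, δ = 4.9°, H = 52.50°: sin φ sin δ = -0.0317, cos φ cos δ cos H = 0.5632, so cos θ_z = 0.5315.
θ_z = arccos(0.5315) = 57.89°, so the elevation is 90° − 57.89° = 32.11°.

32.1°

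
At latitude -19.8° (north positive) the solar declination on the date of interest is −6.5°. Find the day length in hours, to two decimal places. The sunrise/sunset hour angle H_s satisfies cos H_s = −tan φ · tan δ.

12.31 hours

−tan φ tan δ = −(-0.3600)(-0.1139) = -0.0410; H_s = arccos(-0.0410) = 92.35°.
Day length = 2 H_s / 15° h⁻¹ = 184.70° / 15 = 12.313 h.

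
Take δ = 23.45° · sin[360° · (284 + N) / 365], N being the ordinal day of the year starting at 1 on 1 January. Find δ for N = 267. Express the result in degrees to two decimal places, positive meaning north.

360 × (284 + 267) / 365 = 543.452°; sin(543.452°) = -0.0602.
δ = 23.45 × -0.0602 = -1.412° ≈ -1.41°.

-1.41°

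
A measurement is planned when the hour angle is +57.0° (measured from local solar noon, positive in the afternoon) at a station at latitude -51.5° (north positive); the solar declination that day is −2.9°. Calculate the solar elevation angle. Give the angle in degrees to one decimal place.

cos θ_z = sin(-51.5°) sin(-2.9°) + cos(-51.5°) cos(-2.9°) cos(57.00°) = 0.0396 + 0.3386 = 0.3782.
θ_z = arccos(0.3782) = 67.78°, so the elevation is 90° − 67.78° = 22.22°.

22.2°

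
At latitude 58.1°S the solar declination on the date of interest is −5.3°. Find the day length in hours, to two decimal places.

13.14 hours

The sunset hour angle satisfies cos H_s = −tan φ tan δ = -0.1490, giving H_s = 98.57°.
Day length = 2 H_s / 15° h⁻¹ = 197.14° / 15 = 13.143 h.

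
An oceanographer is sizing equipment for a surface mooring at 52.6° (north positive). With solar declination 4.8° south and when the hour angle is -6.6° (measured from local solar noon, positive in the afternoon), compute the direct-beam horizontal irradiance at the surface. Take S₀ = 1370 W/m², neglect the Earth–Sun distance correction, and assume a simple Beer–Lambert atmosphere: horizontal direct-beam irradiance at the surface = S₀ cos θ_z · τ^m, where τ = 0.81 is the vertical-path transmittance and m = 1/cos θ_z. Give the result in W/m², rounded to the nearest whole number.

With φ = 52.6°, δ = -4.8°, H = -6.60°: sin φ sin δ = -0.0665, cos φ cos δ cos H = 0.6012, so cos θ_z = 0.5347.
Air mass m = 1/cos θ_z = 1/0.5347 = 1.870; τ^m = 0.81^1.870 = 0.6743.
Surface direct beam = 1370 × 0.5347 × 0.6743 = 493.95 W/m².

494 W/m²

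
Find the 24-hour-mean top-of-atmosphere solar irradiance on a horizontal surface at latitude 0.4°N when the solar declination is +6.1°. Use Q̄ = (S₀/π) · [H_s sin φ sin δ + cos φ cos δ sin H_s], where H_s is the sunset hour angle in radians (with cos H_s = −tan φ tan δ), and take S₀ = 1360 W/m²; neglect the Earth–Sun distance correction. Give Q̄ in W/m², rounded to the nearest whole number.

cos H_s = −tan(0.4°) · tan(6.1°) = -0.0007, so H_s = arccos(-0.0007) = 90.04°. In radians, H_s = 1.5715.
H_s sin φ sin δ = 1.5715 × 0.0070 × 0.1063 = 0.0012.
cos φ cos δ sin H_s = 1.0000 × 0.9943 × 1.0000 = 0.9943.
Q̄ = (1360/π) × (0.0012 + 0.9943) = 432.90 × 0.9955 = 430.95 W/m².

431 W/m²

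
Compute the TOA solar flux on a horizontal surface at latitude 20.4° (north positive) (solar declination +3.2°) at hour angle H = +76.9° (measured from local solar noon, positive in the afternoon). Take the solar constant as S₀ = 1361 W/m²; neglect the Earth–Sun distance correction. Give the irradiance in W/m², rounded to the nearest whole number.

With φ = 20.4°, δ = 3.2°, H = 76.90°: sin φ sin δ = 0.0195, cos φ cos δ cos H = 0.2121, so cos θ_z = 0.2316.
Top-of-atmosphere irradiance = S₀ cos θ_z = 1361 × 0.2316 = 315.21 W/m².

315 W/m²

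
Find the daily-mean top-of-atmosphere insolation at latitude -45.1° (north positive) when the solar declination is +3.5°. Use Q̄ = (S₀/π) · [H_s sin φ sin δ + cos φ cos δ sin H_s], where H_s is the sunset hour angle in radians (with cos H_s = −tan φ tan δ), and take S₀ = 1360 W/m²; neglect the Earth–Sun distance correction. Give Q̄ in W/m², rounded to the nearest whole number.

276 W/m²

cos H_s = −tan(-45.1°) · tan(3.5°) = 0.0614, so H_s = arccos(0.0614) = 86.48°. In radians, H_s = 1.5094.
H_s sin φ sin δ = 1.5094 × -0.7083 × 0.0610 = -0.0652.
cos φ cos δ sin H_s = 0.7059 × 0.9981 × 0.9981 = 0.7032.
Q̄ = (1360/π) × (-0.0652 + 0.7032) = 432.90 × 0.6380 = 276.19 W/m².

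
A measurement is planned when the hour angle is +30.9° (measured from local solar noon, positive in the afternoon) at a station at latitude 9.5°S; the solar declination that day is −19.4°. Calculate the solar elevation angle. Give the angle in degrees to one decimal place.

With φ = -9.5°, δ = -19.4°, H = 30.90°: sin φ sin δ = 0.0548, cos φ cos δ cos H = 0.7982, so cos θ_z = 0.8530.
θ_z = arccos(0.8530) = 31.46°, so the elevation is 90° − 31.46° = 58.54°.

58.5°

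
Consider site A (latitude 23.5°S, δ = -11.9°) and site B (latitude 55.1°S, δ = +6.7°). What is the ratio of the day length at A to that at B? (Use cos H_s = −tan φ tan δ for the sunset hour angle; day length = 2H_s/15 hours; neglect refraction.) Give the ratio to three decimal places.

A: H_s = arccos(−tan -23.5° · tan -11.9°) = 95.26°, so 2H_s/15 = 12.7013 h.
B: H_s = arccos(−tan -55.1° · tan 6.7°) = 80.31°, so 2H_s/15 = 10.7080 h.
Ratio A/B = 12.7013 / 10.7080 = 1.1862.

1.186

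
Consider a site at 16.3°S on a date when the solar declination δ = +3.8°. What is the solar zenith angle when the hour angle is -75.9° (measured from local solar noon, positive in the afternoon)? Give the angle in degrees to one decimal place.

cos θ_z = sin(-16.3°) sin(3.8°) + cos(-16.3°) cos(3.8°) cos(-75.90°) = -0.0186 + 0.2333 = 0.2147.
θ_z = arccos(0.2147) = 77.60°.

77.6°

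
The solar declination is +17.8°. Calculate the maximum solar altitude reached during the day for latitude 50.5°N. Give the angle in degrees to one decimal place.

At local solar noon the hour angle is zero, so the elevation is 90° − |φ − δ| = 90° − |50.5° − (17.8°)| = 90° − 32.7° = 57.3°.

57.3°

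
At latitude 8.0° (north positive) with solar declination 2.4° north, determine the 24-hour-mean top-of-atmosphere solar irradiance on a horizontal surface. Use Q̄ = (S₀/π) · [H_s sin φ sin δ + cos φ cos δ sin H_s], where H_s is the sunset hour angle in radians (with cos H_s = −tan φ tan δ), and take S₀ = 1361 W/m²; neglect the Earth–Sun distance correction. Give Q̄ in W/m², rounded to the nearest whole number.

−tan φ tan δ = −(0.1405)(0.0419) = -0.0059; H_s = arccos(-0.0059) = 90.34°. In radians, H_s = 1.5767.
H_s sin φ sin δ = 1.5767 × 0.1392 × 0.0419 = 0.0092.
cos φ cos δ sin H_s = 0.9903 × 0.9991 × 1.0000 = 0.9894.
Q̄ = (1361/π) × (0.0092 + 0.9894) = 433.22 × 0.9986 = 432.61 W/m².

433 W/m²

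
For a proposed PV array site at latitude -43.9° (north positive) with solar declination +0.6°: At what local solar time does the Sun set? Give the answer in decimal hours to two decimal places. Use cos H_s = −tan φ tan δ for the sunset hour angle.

cos H_s = −tan(-43.9°) · tan(0.6°) = 0.0101, so H_s = arccos(0.0101) = 89.42°.
Sunset is at 12 + H_s/15 = 12 + 5.961 = 17.961 h local solar time.

17.96 h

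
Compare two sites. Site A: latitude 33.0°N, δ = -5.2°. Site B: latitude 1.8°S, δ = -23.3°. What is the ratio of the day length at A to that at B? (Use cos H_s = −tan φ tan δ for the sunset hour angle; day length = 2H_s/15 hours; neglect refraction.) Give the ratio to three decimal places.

0.954

A: H_s = arccos(−tan 33.0° · tan -5.2°) = 86.61°, so 2H_s/15 = 11.5480 h.
B: H_s = arccos(−tan -1.8° · tan -23.3°) = 90.78°, so 2H_s/15 = 12.1040 h.
Ratio A/B = 11.5480 / 12.1040 = 0.9541.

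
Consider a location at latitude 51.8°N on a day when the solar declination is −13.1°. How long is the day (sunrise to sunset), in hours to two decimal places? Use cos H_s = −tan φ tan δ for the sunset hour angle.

9.71 hours

cos H_s = −tan(51.8°) · tan(-13.1°) = 0.2957, so H_s = arccos(0.2957) = 72.80°.
Day length = 2 H_s / 15° h⁻¹ = 145.60° / 15 = 9.707 h.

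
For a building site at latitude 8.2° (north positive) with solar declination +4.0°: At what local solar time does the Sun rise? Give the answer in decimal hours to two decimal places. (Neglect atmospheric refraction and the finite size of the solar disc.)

The sunset hour angle satisfies cos H_s = −tan φ tan δ = -0.0101, giving H_s = 90.58°.
Sunrise is at 12 − H_s/15 = 12 − 6.039 = 5.961 h local solar time.

5.96 h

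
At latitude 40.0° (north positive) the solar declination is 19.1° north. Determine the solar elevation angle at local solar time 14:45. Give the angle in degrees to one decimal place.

Hour angle H = 15° × (14.75 − 12) = 41.25°.
cos θ_z = sin φ sin δ + cos φ cos δ cos H = (0.6428)(0.3272) + (0.7660)(0.9449)(0.7518) = 0.7545.
θ_z = arccos(0.7545) = 41.02°, so the elevation is 90° − 41.02° = 48.98°.

49.0°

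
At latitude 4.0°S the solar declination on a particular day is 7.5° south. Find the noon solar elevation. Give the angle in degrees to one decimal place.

86.5°

At local solar noon the hour angle is zero, so the elevation is 90° − |φ − δ| = 90° − |-4.0° − (-7.5°)| = 90° − 3.5° = 86.5°.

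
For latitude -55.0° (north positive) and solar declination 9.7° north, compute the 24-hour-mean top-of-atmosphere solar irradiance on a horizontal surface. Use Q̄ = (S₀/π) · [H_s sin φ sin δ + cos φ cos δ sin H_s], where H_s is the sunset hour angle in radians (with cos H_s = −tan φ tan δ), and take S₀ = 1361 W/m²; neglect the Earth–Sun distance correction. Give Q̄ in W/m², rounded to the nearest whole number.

−tan φ tan δ = −(-1.4281)(0.1709) = 0.2441; H_s = arccos(0.2441) = 75.87°. In radians, H_s = 1.3242.
H_s sin φ sin δ = 1.3242 × -0.8192 × 0.1685 = -0.1828.
cos φ cos δ sin H_s = 0.5736 × 0.9857 × 0.9697 = 0.5483.
Q̄ = (1361/π) × (-0.1828 + 0.5483) = 433.22 × 0.3655 = 158.34 W/m².

158 W/m²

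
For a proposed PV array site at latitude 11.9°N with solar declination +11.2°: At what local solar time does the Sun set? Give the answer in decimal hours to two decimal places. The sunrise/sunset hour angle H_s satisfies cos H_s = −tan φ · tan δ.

cos H_s = −tan(11.9°) · tan(11.2°) = -0.0417, so H_s = arccos(-0.0417) = 92.39°.
Sunset is at 12 + H_s/15 = 12 + 6.159 = 18.159 h local solar time.

18.16 h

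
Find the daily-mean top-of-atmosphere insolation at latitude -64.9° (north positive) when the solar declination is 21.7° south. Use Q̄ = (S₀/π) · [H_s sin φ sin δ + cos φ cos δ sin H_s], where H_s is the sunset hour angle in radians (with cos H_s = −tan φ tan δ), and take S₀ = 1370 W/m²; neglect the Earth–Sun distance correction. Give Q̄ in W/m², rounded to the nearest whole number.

468 W/m²

−tan φ tan δ = −(-2.1348)(-0.3979) = -0.8494; H_s = arccos(-0.8494) = 148.15°. In radians, H_s = 2.5857.
H_s sin φ sin δ = 2.5857 × -0.9056 × -0.3697 = 0.8657.
cos φ cos δ sin H_s = 0.4242 × 0.9291 × 0.5277 = 0.2080.
Q̄ = (1370/π) × (0.8657 + 0.2080) = 436.08 × 1.0737 = 468.22 W/m².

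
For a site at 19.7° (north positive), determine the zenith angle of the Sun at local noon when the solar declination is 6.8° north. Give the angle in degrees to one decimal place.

12.9°

At local solar noon the hour angle is zero, so the zenith angle is |φ − δ| = |19.7° − (6.8°)| = 12.9°.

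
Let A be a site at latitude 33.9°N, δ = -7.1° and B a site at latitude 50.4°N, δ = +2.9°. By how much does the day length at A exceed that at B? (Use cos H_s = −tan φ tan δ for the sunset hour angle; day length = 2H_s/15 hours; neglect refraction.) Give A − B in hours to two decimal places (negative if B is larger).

A: H_s = arccos(−tan 33.9° · tan -7.1°) = 85.20°, so 2H_s/15 = 11.3600 h.
B: H_s = arccos(−tan 50.4° · tan 2.9°) = 93.51°, so 2H_s/15 = 12.4680 h.
A − B = 11.3600 − 12.4680 = -1.1080 h.

-1.11 h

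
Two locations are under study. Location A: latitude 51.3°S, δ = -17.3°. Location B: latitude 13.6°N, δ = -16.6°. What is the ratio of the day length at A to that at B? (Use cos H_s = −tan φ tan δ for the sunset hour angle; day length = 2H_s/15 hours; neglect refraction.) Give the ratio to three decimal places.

1.315

A: H_s = arccos(−tan -51.3° · tan -17.3°) = 112.88°, so 2H_s/15 = 15.0507 h.
B: H_s = arccos(−tan 13.6° · tan -16.6°) = 85.86°, so 2H_s/15 = 11.4480 h.
Ratio A/B = 15.0507 / 11.4480 = 1.3147.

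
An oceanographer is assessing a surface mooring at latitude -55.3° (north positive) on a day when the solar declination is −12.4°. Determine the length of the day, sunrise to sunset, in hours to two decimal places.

14.47 hours

cos H_s = −tan(-55.3°) · tan(-12.4°) = -0.3175, so H_s = arccos(-0.3175) = 108.51°.
Day length = 2 H_s / 15° h⁻¹ = 217.02° / 15 = 14.468 h.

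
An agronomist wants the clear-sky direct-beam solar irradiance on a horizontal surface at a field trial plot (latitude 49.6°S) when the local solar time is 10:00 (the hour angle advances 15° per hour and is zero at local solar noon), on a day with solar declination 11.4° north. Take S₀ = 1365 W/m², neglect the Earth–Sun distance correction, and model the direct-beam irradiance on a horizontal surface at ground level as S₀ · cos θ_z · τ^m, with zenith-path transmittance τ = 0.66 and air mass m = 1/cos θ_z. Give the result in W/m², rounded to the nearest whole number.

193 W/m²

Hour angle H = 15° × (10 − 12) = -30.00°.
cos θ_z = sin(-49.6°) sin(11.4°) + cos(-49.6°) cos(11.4°) cos(-30.00°) = -0.1505 + 0.5502 = 0.3997.
Air mass m = 1/cos θ_z = 1/0.3997 = 2.502; τ^m = 0.66^2.502 = 0.3536.
Surface direct beam = 1365 × 0.3997 × 0.3536 = 192.92 W/m².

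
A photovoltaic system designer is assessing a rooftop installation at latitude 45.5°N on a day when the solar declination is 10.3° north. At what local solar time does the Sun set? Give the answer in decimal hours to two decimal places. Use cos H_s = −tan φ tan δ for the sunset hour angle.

18.71 h

−tan φ tan δ = −(1.0176)(0.1817) = -0.1849; H_s = arccos(-0.1849) = 100.66°.
Sunset is at 12 + H_s/15 = 12 + 6.711 = 18.711 h local solar time.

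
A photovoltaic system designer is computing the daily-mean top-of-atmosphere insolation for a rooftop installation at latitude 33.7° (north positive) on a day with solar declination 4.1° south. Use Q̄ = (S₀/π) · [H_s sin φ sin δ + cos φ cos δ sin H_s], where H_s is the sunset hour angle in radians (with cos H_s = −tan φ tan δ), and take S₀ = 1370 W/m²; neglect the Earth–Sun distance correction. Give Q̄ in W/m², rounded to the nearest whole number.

cos H_s = −tan(33.7°) · tan(-4.1°) = 0.0478, so H_s = arccos(0.0478) = 87.26°. In radians, H_s = 1.5230.
H_s sin φ sin δ = 1.5230 × 0.5548 × -0.0715 = -0.0604.
cos φ cos δ sin H_s = 0.8320 × 0.9974 × 0.9989 = 0.8289.
Q̄ = (1370/π) × (-0.0604 + 0.8289) = 436.08 × 0.7685 = 335.13 W/m².

335 W/m²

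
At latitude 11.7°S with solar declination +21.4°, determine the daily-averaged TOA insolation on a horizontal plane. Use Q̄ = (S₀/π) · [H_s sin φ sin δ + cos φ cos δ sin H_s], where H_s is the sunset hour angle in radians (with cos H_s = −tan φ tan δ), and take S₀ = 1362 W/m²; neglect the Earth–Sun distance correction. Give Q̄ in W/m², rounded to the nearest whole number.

346 W/m²

The sunset hour angle satisfies cos H_s = −tan φ tan δ = 0.0812, giving H_s = 85.34°. In radians, H_s = 1.4895.
H_s sin φ sin δ = 1.4895 × -0.2028 × 0.3649 = -0.1102.
cos φ cos δ sin H_s = 0.9792 × 0.9311 × 0.9967 = 0.9087.
Q̄ = (1362/π) × (-0.1102 + 0.9087) = 433.54 × 0.7985 = 346.18 W/m².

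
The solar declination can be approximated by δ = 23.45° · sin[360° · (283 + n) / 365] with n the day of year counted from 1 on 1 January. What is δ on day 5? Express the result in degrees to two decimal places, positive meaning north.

-22.75°

360 × (283 + 5) / 365 = 284.055°; sin(284.055°) = -0.9701.
δ = 23.45 × -0.9701 = -22.749° ≈ -22.75°.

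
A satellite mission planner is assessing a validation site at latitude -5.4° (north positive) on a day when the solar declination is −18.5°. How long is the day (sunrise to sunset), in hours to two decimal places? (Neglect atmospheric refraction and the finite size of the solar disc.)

12.24 hours

−tan φ tan δ = −(-0.0945)(-0.3346) = -0.0316; H_s = arccos(-0.0316) = 91.81°.
Day length = 2 H_s / 15° h⁻¹ = 183.62° / 15 = 12.241 h.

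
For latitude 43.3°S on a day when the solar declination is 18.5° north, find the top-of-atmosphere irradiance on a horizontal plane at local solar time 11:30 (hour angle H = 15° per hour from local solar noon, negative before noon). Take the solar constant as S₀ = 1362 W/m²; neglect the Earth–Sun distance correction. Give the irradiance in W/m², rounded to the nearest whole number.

636 W/m²

Hour angle H = 15° × (11.5 − 12) = -7.50°.
cos θ_z = sin(-43.3°) sin(18.5°) + cos(-43.3°) cos(18.5°) cos(-7.50°) = -0.2176 + 0.6843 = 0.4667.
Top-of-atmosphere irradiance = S₀ cos θ_z = 1362 × 0.4667 = 635.65 W/m².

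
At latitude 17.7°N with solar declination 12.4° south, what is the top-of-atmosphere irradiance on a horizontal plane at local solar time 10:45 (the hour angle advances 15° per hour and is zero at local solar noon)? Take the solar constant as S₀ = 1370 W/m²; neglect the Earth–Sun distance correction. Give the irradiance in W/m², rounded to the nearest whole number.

Hour angle H = 15° × (10.75 − 12) = -18.75°.
cos θ_z = sin φ sin δ + cos φ cos δ cos H = (0.3040)(-0.2147) + (0.9527)(0.9767)(0.9469) = 0.8158.
Top-of-atmosphere irradiance = S₀ cos θ_z = 1370 × 0.8158 = 1117.65 W/m².

1118 W/m²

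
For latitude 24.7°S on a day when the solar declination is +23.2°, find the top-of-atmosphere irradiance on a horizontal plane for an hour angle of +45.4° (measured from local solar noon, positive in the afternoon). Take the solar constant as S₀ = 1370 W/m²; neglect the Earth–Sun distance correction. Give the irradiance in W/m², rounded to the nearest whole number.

578 W/m²

With φ = -24.7°, δ = 23.2°, H = 45.40°: sin φ sin δ = -0.1646, cos φ cos δ cos H = 0.5863, so cos θ_z = 0.4217.
Top-of-atmosphere irradiance = S₀ cos θ_z = 1370 × 0.4217 = 577.73 W/m².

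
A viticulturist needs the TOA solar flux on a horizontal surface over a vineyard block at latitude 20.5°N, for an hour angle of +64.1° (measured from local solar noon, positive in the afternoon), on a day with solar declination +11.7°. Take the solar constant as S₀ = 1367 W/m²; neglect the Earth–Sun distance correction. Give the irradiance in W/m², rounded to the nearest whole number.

645 W/m²

With φ = 20.5°, δ = 11.7°, H = 64.10°: sin φ sin δ = 0.0710, cos φ cos δ cos H = 0.4006, so cos θ_z = 0.4716.
Top-of-atmosphere irradiance = S₀ cos θ_z = 1367 × 0.4716 = 644.68 W/m².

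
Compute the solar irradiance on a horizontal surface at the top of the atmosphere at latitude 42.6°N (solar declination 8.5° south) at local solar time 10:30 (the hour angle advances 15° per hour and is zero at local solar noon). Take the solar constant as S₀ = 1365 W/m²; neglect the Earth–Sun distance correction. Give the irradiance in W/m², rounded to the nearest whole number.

782 W/m²

Hour angle H = 15° × (10.5 − 12) = -22.50°.
With φ = 42.6°, δ = -8.5°, H = -22.50°: sin φ sin δ = -0.1000, cos φ cos δ cos H = 0.6726, so cos θ_z = 0.5726.
Top-of-atmosphere irradiance = S₀ cos θ_z = 1365 × 0.5726 = 781.60 W/m².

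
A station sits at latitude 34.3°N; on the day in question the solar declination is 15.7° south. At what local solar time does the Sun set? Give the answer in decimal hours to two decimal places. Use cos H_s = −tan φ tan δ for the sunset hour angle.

17.26 h

The sunset hour angle satisfies cos H_s = −tan φ tan δ = 0.1917, giving H_s = 78.95°.
Sunset is at 12 + H_s/15 = 12 + 5.263 = 17.263 h local solar time.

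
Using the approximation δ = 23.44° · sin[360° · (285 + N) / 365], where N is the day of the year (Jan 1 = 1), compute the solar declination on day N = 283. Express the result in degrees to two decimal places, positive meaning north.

360 × (285 + 283) / 365 = 560.219°; sin(560.219°) = -0.3456.
δ = 23.44 × -0.3456 = -8.101° ≈ -8.10°.

-8.10°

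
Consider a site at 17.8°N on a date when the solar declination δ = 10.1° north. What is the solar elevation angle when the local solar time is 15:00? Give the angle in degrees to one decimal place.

Hour angle H = 15° × (15 − 12) = 45.00°.
cos θ_z = sin(17.8°) sin(10.1°) + cos(17.8°) cos(10.1°) cos(45.00°) = 0.0536 + 0.6628 = 0.7164.
θ_z = arccos(0.7164) = 44.24°, so the elevation is 90° − 44.24° = 45.76°.

45.8°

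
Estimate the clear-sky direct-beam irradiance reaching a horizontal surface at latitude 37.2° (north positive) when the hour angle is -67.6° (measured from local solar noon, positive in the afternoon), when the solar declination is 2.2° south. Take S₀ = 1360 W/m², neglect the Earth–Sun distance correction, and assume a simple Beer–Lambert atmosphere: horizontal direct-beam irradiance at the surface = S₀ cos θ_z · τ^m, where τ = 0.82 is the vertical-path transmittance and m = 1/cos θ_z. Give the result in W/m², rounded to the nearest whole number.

188 W/m²

cos θ_z = sin φ sin δ + cos φ cos δ cos H = (0.6046)(-0.0384) + (0.7965)(0.9993)(0.3811) = 0.2801.
Air mass m = 1/cos θ_z = 1/0.2801 = 3.570; τ^m = 0.82^3.570 = 0.4924.
Surface direct beam = 1360 × 0.2801 × 0.4924 = 187.57 W/m².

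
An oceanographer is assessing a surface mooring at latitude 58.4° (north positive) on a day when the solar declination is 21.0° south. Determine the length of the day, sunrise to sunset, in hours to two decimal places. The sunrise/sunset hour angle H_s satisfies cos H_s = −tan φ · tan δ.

The sunset hour angle satisfies cos H_s = −tan φ tan δ = 0.6240, giving H_s = 51.39°.
Day length = 2 H_s / 15° h⁻¹ = 102.78° / 15 = 6.852 h.

6.85 hours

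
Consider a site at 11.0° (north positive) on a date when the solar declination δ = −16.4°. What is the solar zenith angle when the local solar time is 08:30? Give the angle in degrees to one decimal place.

Hour angle H = 15° × (8.5 − 12) = -52.50°.
With φ = 11.0°, δ = -16.4°, H = -52.50°: sin φ sin δ = -0.0539, cos φ cos δ cos H = 0.5733, so cos θ_z = 0.5194.
θ_z = arccos(0.5194) = 58.71°.

58.7°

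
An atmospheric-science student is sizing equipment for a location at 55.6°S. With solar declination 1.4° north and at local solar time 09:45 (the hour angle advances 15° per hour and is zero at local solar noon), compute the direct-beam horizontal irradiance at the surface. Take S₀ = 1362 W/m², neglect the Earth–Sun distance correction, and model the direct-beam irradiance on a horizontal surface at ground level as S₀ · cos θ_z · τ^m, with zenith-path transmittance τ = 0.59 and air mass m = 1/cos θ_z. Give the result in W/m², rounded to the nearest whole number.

189 W/m²

Hour angle H = 15° × (9.75 − 12) = -33.75°.
cos θ_z = sin(-55.6°) sin(1.4°) + cos(-55.6°) cos(1.4°) cos(-33.75°) = -0.0202 + 0.4696 = 0.4494.
Air mass m = 1/cos θ_z = 1/0.4494 = 2.225; τ^m = 0.59^2.225 = 0.3091.
Surface direct beam = 1362 × 0.4494 × 0.3091 = 189.19 W/m².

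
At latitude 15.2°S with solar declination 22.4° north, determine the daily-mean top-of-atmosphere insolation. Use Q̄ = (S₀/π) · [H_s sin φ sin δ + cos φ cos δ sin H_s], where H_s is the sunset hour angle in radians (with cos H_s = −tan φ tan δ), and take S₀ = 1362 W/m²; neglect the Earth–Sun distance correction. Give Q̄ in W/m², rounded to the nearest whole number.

321 W/m²

cos H_s = −tan(-15.2°) · tan(22.4°) = 0.1120, so H_s = arccos(0.1120) = 83.57°. In radians, H_s = 1.4586.
H_s sin φ sin δ = 1.4586 × -0.2622 × 0.3811 = -0.1457.
cos φ cos δ sin H_s = 0.9650 × 0.9245 × 0.9937 = 0.8865.
Q̄ = (1362/π) × (-0.1457 + 0.8865) = 433.54 × 0.7408 = 321.17 W/m².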